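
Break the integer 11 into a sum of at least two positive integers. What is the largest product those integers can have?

54

Fill P[k] for k=2..11: at each k try every first piece i and multiply by the better of (k−i) uncut or P[k−i].
Small cases: P[2]=1, P[3]=2, P[4]=4, P[5]=6, P[6]=9.
P[7] = max(1*9, 2*6, 3*4, 4*3, 5*2, 6*1) = 12
P[8] = max(1*12, 2*9, 3*6, …, 6*2, 7*1) = 18
P[9] = max(1*18, 2*12, 3*9, …, 7*2, 8*1) = 27
P[10] = max(1*27, 2*18, 3*12, …, 8*2, 9*1) = 36
P[11] = max(1*36, 2*27, 3*18, …, 9*2, 10*1) = 54
One optimal split: 3 + 3 + 3 + 2; product 3*3*3*2 = 54.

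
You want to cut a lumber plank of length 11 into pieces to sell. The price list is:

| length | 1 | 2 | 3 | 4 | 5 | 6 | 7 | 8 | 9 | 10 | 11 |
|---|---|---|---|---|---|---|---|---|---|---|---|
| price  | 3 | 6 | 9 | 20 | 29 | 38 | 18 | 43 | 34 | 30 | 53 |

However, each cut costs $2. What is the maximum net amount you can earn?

65

Let r[k] be the best obtainable value from length k. For each k, try every first piece i and keep the best of price[i] + r[k−i] minus the 2 cut fee when i<k.
r[1] = 3
r[2] = max(3+3-2, 6+0) = 6
r[3] = max(3+6-2, 6+3-2, 9+0) = 9
r[4] = max(3+9-2, 6+6-2, 9+3-2, 20+0) = 20
r[5] = max(3+20-2, 6+9-2, 9+6-2, 20+3-2, 29+0) = 29
r[6] = max(3+29-2, 6+20-2, 9+9-2, 20+6-2, 29+3-2, 38+0) = 38
r[7] = max(3+38-2, 6+29-2, 9+20-2, …, 38+3-2, 18+0) = 39
r[8] = max(3+39-2, 6+38-2, 9+29-2, …, 18+3-2, 43+0) = 43
r[9] = max(3+43-2, 6+39-2, 9+38-2, …, 43+3-2, 34+0) = 47
r[10] = max(3+47-2, 6+43-2, 9+39-2, …, 34+3-2, 30+0) = 56
r[11] = max(3+56-2, 6+47-2, 9+43-2, …, 30+3-2, 53+0) = 65
One optimal plan: pieces 6 + 5 (1 cut) → $67 − $2 = $65.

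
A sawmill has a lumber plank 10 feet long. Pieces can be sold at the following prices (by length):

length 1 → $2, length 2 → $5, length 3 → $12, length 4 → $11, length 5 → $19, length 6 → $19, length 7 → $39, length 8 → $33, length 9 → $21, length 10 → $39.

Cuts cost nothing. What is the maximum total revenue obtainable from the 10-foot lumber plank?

51

Consider every possible first cut. best[k] is the best of p[i]+best[k−i] over all sellable i≤k.
best[1] = 2
best[2] = 5
best[3] = 12
best[4] = 14  (first piece 1, then best[3]=12)
best[5] = 19
best[6] = 24  (first piece 3, then best[3]=12)
best[7] = 39
best[8] = 41  (first piece 1, then best[7]=39)
best[9] = 44  (first piece 2, then best[7]=39)
best[10] = 51  (first piece 3, then best[7]=39)
One optimal cutting: 7 + 3 → $39 + $12 = $51.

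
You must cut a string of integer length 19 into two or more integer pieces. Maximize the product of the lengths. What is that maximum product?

Let prod[k] be the best product for length k (with at least one cut). For each first piece i, the rest contributes max(k−i, prod[k−i]).
prod[2] = 1×max(1,0) = 1×1 = 1
prod[3] = max(1×2, 2×1) = 2
prod[4] = max(1×3, 2×2, 3×1) = 4
prod[5] = max(1×4, 2×3, 3×2, 4×1) = 6
prod[6] = max(1×6, 2×4, 3×3, 4×2, 5×1) = 9
prod[7] = max(1×9, 2×6, 3×4, 4×3, 5×2, 6×1) = 12
prod[8] = max(1×12, 2×9, 3×6, …, 6×2, 7×1) = 18
prod[9] = max(1×18, 2×12, 3×9, …, 7×2, 8×1) = 27
prod[10] = max(1×27, 2×18, 3×12, …, 8×2, 9×1) = 36
prod[11] = max(1×36, 2×27, 3×18, …, 9×2, 10×1) = 54
prod[12] = max(1×54, 2×36, 3×27, …, 10×2, 11×1) = 81
prod[13] = max(1×81, 2×54, 3×36, …, 11×2, 12×1) = 108
prod[14] = max(1×108, 2×81, 3×54, …, 12×2, 13×1) = 162
prod[15] = max(1×162, 2×108, 3×81, …, 13×2, 14×1) = 243
prod[16] = max(1×243, 2×162, 3×108, …, 14×2, 15×1) = 324
prod[17] = max(1×324, 2×243, 3×162, …, 15×2, 16×1) = 486
prod[18] = max(1×486, 2×324, 3×243, …, 16×2, 17×1) = 729
prod[19] = max(1×729, 2×486, 3×324, …, 17×2, 18×1) = 972
One optimal split: 3 + 3 + 3 + 3 + 3 + 2 + 2; product 3×3×3×3×3×2×2 = 972.

972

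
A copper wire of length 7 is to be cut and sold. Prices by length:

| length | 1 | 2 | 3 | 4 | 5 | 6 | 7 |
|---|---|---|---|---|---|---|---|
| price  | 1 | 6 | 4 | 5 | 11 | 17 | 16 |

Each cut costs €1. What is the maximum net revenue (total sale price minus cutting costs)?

17

Let net[k] be the best obtainable value from length k. For each k, try every first piece i and keep the best of price[i] + net[k−i] minus the 1 cut fee when i<k.
net[1] = 1
net[2] = max(1+1-1, 6+0) = 6
net[3] = max(1+6-1, 6+1-1, 4+0) = 6
net[4] = max(1+6-1, 6+6-1, 4+1-1, 5+0) = 11
net[5] = max(1+11-1, 6+6-1, 4+6-1, 5+1-1, 11+0) = 11
net[6] = max(1+11-1, 6+11-1, 4+6-1, 5+6-1, 11+1-1, 17+0) = 17
net[7] = max(1+17-1, 6+11-1, 4+11-1, …, 17+1-1, 16+0) = 17
One optimal plan: pieces 6 + 1 (1 cut) → €18 − €1 = €17.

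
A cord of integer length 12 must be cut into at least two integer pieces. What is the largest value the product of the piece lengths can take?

81

Define f[k] = max over 1≤i<k of i · max(k−i, f[k−i]); the inner max lets the remainder stay uncut if that's better.
f[2] = 1×max(1,0) = 1×1 = 1
f[3] = 1×max(2,1) = 1×2 = 2
f[4] = 2×max(2,1) = 2×2 = 4
f[5] = 2×max(3,2) = 2×3 = 6
f[6] = 3×max(3,2) = 3×3 = 9
f[7] = 2×max(5,6) = 2×6 = 12
f[8] = 2×max(6,9) = 2×9 = 18
f[9] = 3×max(6,9) = 3×9 = 27
f[10] = 2×max(8,18) = 2×18 = 36
f[11] = 2×max(9,27) = 2×27 = 54
f[12] = 3×max(9,27) = 3×27 = 81
One optimal split: 3 + 3 + 3 + 3; product 3×3×3×3 = 81.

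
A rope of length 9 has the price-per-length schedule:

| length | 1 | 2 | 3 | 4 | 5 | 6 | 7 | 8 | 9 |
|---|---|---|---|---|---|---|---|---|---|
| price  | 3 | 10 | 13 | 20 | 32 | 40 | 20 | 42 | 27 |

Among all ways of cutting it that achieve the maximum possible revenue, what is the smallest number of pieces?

2

Build r[k] bottom-up: r[k] = max over allowed piece i of (p[i] + r[k−i]).
r[1] = 3
r[2] = max(3+3, 10+0) = 10
r[3] = max(3+10, 10+3, 13+0) = 13
r[4] = max(3+13, 10+10, 13+3, 20+0) = 20
r[5] = max(3+20, 10+13, 13+10, 20+3, 32+0) = 32
r[6] = max(3+32, 10+20, 13+13, 20+10, 32+3, 40+0) = 40
r[7] = max(3+40, 10+32, 13+20, …, 40+3, 20+0) = 43
r[8] = max(3+43, 10+40, 13+32, …, 20+3, 42+0) = 50
r[9] = max(3+50, 10+43, 13+40, …, 42+3, 27+0) = 53
Maximum revenue is 53.
Now minimize piece count subject to staying optimal: for each k, pieces[k] = 1 + min over i with p[i]+r[k−i]=r[k] of pieces[k−i].
pieces[6] = 1
pieces[7] = 2
pieces[8] = 2
pieces[9] = 2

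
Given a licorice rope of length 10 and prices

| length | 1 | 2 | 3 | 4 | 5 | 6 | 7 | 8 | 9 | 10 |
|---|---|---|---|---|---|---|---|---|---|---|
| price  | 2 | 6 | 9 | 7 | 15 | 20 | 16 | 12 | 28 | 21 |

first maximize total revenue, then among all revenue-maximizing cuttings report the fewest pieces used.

3

Build r[k] bottom-up: r[k] = max over allowed piece i of (p[i] + r[k−i]).
r[1] = 2
r[2] = max(2+2, 6+0) = 6
r[3] = max(2+6, 6+2, 9+0) = 9
r[4] = max(2+9, 6+6, 9+2, 7+0) = 12
r[5] = max(2+12, 6+9, 9+6, 7+2, 15+0) = 15
r[6] = max(2+15, 6+12, 9+9, 7+6, 15+2, 20+0) = 20
r[7] = max(2+20, 6+15, 9+12, …, 20+2, 16+0) = 22
r[8] = max(2+22, 6+20, 9+15, …, 16+2, 12+0) = 26
r[9] = max(2+26, 6+22, 9+20, …, 12+2, 28+0) = 29
r[10] = max(2+29, 6+26, 9+22, …, 28+2, 21+0) = 32
Maximum revenue is ¢32.
Now minimize piece count subject to staying optimal: for each k, pieces[k] = 1 + min over i with p[i]+r[k−i]=r[k] of pieces[k−i].
pieces[7] = 2
pieces[8] = 2
pieces[9] = 2
pieces[10] = 3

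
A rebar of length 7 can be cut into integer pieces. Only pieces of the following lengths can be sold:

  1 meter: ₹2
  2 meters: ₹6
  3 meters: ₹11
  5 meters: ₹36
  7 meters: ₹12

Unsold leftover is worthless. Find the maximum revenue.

Build r[k] bottom-up: r[k] = max over allowed piece i of (p[i] + r[k−i]).
r[1] = 2
r[2] = max(2+2, 6+0) = 6
r[3] = max(2+6, 6+2, 11+0) = 11
r[4] = max(2+11, 6+6, 11+2) = 13
r[5] = max(2+13, 6+11, 11+6, 36+0) = 36
r[6] = max(2+36, 6+13, 11+11, 36+2) = 38
r[7] = max(2+38, 6+36, 11+13, 36+6, 12+0) = 42
One optimal cutting: 5 + 2 → ₹42.

42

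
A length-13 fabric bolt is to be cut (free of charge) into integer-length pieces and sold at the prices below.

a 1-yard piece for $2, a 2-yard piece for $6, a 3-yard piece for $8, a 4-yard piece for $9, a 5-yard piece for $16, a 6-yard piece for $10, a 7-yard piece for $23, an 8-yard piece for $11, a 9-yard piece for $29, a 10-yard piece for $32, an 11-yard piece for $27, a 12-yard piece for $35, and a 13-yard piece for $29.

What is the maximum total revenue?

41

Build v[k] bottom-up: v[k] = max over allowed piece i of (p[i] + v[k−i]).
v[1] = 2
v[2] = 6
v[3] = 8  (first piece 1, then v[2]=6)
v[4] = 12  (first piece 2, then v[2]=6)
v[5] = 16
v[6] = 18  (first piece 1, then v[5]=16)
v[7] = 23
v[8] = 25  (first piece 1, then v[7]=23)
v[9] = 29  (first piece 2, then v[7]=23)
v[10] = 32  (first piece 5, then v[5]=16)
v[11] = 35  (first piece 2, then v[9]=29)
v[12] = 39  (first piece 5, then v[7]=23)
v[13] = 41  (first piece 1, then v[12]=39)
One optimal cutting: 7 + 5 + 1 → $23 + $16 + $2 = $41.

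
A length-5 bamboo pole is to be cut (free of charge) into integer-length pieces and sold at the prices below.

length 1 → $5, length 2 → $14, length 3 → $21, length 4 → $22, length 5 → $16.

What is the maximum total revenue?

Consider every possible first cut. R[k] is the best of p[i]+R[k−i] over all sellable i≤k.
R[1] = 5
R[2] = 14
R[3] = 21
R[4] = 28  (first piece 2, then R[2]=14)
R[5] = 35  (first piece 2, then R[3]=21)
One optimal cutting: 3 + 2 → $21 + $14 = $35.

35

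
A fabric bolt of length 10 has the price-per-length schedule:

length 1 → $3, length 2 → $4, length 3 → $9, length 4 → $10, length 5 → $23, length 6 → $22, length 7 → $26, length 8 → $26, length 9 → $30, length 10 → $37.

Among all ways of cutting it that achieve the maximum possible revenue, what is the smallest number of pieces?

Build r[k] bottom-up: r[k] = max over allowed piece i of (p[i] + r[k−i]).
r[1] = 3
r[2] = 6  (first piece 1, then r[1]=3)
r[3] = 9  (first piece 1, then r[2]=6)
r[4] = 12  (first piece 1, then r[3]=9)
r[5] = 23
r[6] = 26  (first piece 1, then r[5]=23)
r[7] = 29  (first piece 1, then r[6]=26)
r[8] = 32  (first piece 1, then r[7]=29)
r[9] = 35  (first piece 1, then r[8]=32)
r[10] = 46  (first piece 5, then r[5]=23)
Maximum revenue is $46.
Now minimize piece count subject to staying optimal: for each k, pieces[k] = 1 + min over i with p[i]+r[k−i]=r[k] of pieces[k−i].
pieces[7] = 3
pieces[8] = 2
pieces[9] = 3
pieces[10] = 2

2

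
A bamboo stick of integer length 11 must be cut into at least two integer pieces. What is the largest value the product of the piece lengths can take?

54

Let P[k] be the best product for length k (with at least one cut). For each first piece i, the rest contributes max(k−i, P[k−i]).
P[2] = 1*max(1,0) = 1*1 = 1
P[3] = 1*max(2,1) = 1*2 = 2
P[4] = 2*max(2,1) = 2*2 = 4
P[5] = 2*max(3,2) = 2*3 = 6
P[6] = 3*max(3,2) = 3*3 = 9
P[7] = 2*max(5,6) = 2*6 = 12
P[8] = 2*max(6,9) = 2*9 = 18
P[9] = 3*max(6,9) = 3*9 = 27
P[10] = 2*max(8,18) = 2*18 = 36
P[11] = 2*max(9,27) = 2*27 = 54
One optimal split: 3 + 3 + 3 + 2; product 3*3*3*2 = 54.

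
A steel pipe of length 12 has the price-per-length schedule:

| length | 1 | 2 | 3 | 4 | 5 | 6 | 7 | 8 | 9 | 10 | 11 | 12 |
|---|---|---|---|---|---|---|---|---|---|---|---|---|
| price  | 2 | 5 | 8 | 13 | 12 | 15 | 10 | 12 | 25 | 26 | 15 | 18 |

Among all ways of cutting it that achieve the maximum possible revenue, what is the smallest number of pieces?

Consider every possible first cut. r[k] is the best of p[i]+r[k−i] over all sellable i≤k.
r[1] = 2
r[2] = max(2+2, 5+0) = 5
r[3] = max(2+5, 5+2, 8+0) = 8
r[4] = max(2+8, 5+5, 8+2, 13+0) = 13
r[5] = max(2+13, 5+8, 8+5, 13+2, 12+0) = 15
r[6] = max(2+15, 5+13, 8+8, 13+5, 12+2, 15+0) = 18
r[7] = max(2+18, 5+15, 8+13, …, 15+2, 10+0) = 21
r[8] = max(2+21, 5+18, 8+15, …, 10+2, 12+0) = 26
r[9] = max(2+26, 5+21, 8+18, …, 12+2, 25+0) = 28
r[10] = max(2+28, 5+26, 8+21, …, 25+2, 26+0) = 31
r[11] = max(2+31, 5+28, 8+26, …, 26+2, 15+0) = 34
r[12] = max(2+34, 5+31, 8+28, …, 15+2, 18+0) = 39
Maximum revenue is $39.
Now minimize piece count subject to staying optimal: for each k, pieces[k] = 1 + min over i with p[i]+r[k−i]=r[k] of pieces[k−i].
pieces[9] = 3
pieces[10] = 3
pieces[11] = 3
pieces[12] = 3

3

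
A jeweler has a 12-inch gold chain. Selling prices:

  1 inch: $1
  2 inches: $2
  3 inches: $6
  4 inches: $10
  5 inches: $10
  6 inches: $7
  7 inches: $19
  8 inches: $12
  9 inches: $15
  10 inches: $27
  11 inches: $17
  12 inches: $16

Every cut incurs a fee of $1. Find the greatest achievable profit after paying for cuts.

28

Let r[k] be the best obtainable value from length k. For each k, try every first piece i and keep the best of price[i] + r[k−i] minus the 1 cut fee when i<k.
r[1] = 1
r[2] = 2
r[3] = 6
r[4] = 10
r[5] = 10  (first piece 1, then r[4]=10)
r[6] = 11  (first piece 2, then r[4]=10)
r[7] = 19
r[8] = 19  (first piece 1, then r[7]=19)
r[9] = 20  (first piece 2, then r[7]=19)
r[10] = 27
r[11] = 28  (first piece 4, then r[7]=19)
r[12] = 28  (first piece 1, then r[11]=28)
One optimal plan: pieces 7 + 4 + 1 (2 cuts) → $30 − $2 = $28.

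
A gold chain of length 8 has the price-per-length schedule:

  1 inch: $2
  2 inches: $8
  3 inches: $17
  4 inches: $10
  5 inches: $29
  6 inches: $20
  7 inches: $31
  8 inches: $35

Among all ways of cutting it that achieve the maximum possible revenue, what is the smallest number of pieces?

Consider every possible first cut. r[k] is the best of p[i]+r[k−i] over all sellable i≤k.
r[1] = 2
r[2] = 8
r[3] = 17
r[4] = 19  (first piece 1, then r[3]=17)
r[5] = 29
r[6] = 34  (first piece 3, then r[3]=17)
r[7] = 37  (first piece 2, then r[5]=29)
r[8] = 46  (first piece 3, then r[5]=29)
Maximum revenue is $46.
Now minimize piece count subject to staying optimal: for each k, pieces[k] = 1 + min over i with p[i]+r[k−i]=r[k] of pieces[k−i].
pieces[5] = 1
pieces[6] = 2
pieces[7] = 2
pieces[8] = 2

2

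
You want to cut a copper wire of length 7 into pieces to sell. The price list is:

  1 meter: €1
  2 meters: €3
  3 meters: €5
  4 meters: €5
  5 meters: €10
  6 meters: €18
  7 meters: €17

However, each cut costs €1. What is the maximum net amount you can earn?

Build v[k] bottom-up: v[k] = max over allowed piece i of (p[i] + v[k−i]) − 1 per cut.
v[1] = 1
v[2] = 3
v[3] = 5
v[4] = 5  (first piece 1, then v[3]=5)
v[5] = 10
v[6] = 18
v[7] = 18  (first piece 1, then v[6]=18)
One optimal plan: pieces 6 + 1 (1 cut) → €19 − €1 = €18.

18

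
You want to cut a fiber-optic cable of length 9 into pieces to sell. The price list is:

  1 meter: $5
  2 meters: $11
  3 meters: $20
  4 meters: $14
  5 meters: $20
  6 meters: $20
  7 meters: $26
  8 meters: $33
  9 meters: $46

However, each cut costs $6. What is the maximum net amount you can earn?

Build v[k] bottom-up: v[k] = max over allowed piece i of (p[i] + v[k−i]) − 6 per cut.
v[1] = 5
v[2] = max(5+5-6, 11+0) = 11
v[3] = max(5+11-6, 11+5-6, 20+0) = 20
v[4] = max(5+20-6, 11+11-6, 20+5-6, 14+0) = 19
v[5] = max(5+19-6, 11+20-6, 20+11-6, 14+5-6, 20+0) = 25
v[6] = max(5+25-6, 11+19-6, 20+20-6, 14+11-6, 20+5-6, 20+0) = 34
v[7] = max(5+34-6, 11+25-6, 20+19-6, …, 20+5-6, 26+0) = 33
v[8] = max(5+33-6, 11+34-6, 20+25-6, …, 26+5-6, 33+0) = 39
v[9] = max(5+39-6, 11+33-6, 20+34-6, …, 33+5-6, 46+0) = 48
One optimal plan: pieces 3 + 3 + 3 (2 cuts) → $60 − $12 = $48.

48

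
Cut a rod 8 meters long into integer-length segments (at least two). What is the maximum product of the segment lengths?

Let f[k] be the best product for length k (with at least one cut). For each first piece i, the rest contributes max(k−i, f[k−i]).
f[2] = 1×max(1,0) = 1×1 = 1
f[3] = max(1×2, 2×1) = 2
f[4] = max(1×3, 2×2, 3×1) = 4
f[5] = max(1×4, 2×3, 3×2, 4×1) = 6
f[6] = max(1×6, 2×4, 3×3, 4×2, 5×1) = 9
f[7] = max(1×9, 2×6, 3×4, 4×3, 5×2, 6×1) = 12
f[8] = max(1×12, 2×9, 3×6, …, 6×2, 7×1) = 18
One optimal split: 3 + 3 + 2; product 3×3×2 = 18.

18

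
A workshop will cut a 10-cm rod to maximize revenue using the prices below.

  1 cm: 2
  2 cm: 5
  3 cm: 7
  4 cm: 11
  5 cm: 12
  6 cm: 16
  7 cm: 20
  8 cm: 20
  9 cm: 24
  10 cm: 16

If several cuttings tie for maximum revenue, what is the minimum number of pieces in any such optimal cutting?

Build r[k] bottom-up: r[k] = max over allowed piece i of (p[i] + r[k−i]).
r[1] = 2
r[2] = max(2+2, 5+0) = 5
r[3] = max(2+5, 5+2, 7+0) = 7
r[4] = max(2+7, 5+5, 7+2, 11+0) = 11
r[5] = max(2+11, 5+7, 7+5, 11+2, 12+0) = 13
r[6] = max(2+13, 5+11, 7+7, 11+5, 12+2, 16+0) = 16
r[7] = max(2+16, 5+13, 7+11, …, 16+2, 20+0) = 20
r[8] = max(2+20, 5+16, 7+13, …, 20+2, 20+0) = 22
r[9] = max(2+22, 5+20, 7+16, …, 20+2, 24+0) = 25
r[10] = max(2+25, 5+22, 7+20, …, 24+2, 16+0) = 27
Maximum revenue is 27.
Now minimize piece count subject to staying optimal: for each k, pieces[k] = 1 + min over i with p[i]+r[k−i]=r[k] of pieces[k−i].
pieces[7] = 1
pieces[8] = 2
pieces[9] = 2
pieces[10] = 2

2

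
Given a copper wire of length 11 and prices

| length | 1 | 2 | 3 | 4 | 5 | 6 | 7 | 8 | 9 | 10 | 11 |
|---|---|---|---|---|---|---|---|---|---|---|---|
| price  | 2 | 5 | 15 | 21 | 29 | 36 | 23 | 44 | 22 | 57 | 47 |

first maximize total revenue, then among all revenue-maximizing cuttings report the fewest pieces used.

Let r[k] be the best obtainable value from length k. For each k, try every first piece i and keep the best of price[i] + r[k−i].
r[1] = 2
r[2] = max(2+2, 5+0) = 5
r[3] = max(2+5, 5+2, 15+0) = 15
r[4] = max(2+15, 5+5, 15+2, 21+0) = 21
r[5] = max(2+21, 5+15, 15+5, 21+2, 29+0) = 29
r[6] = max(2+29, 5+21, 15+15, 21+5, 29+2, 36+0) = 36
r[7] = max(2+36, 5+29, 15+21, …, 36+2, 23+0) = 38
r[8] = max(2+38, 5+36, 15+29, …, 23+2, 44+0) = 44
r[9] = max(2+44, 5+38, 15+36, …, 44+2, 22+0) = 51
r[10] = max(2+51, 5+44, 15+38, …, 22+2, 57+0) = 58
r[11] = max(2+58, 5+51, 15+44, …, 57+2, 47+0) = 65
Maximum revenue is €65.
Now minimize piece count subject to staying optimal: for each k, pieces[k] = 1 + min over i with p[i]+r[k−i]=r[k] of pieces[k−i].
pieces[8] = 1
pieces[9] = 2
pieces[10] = 2
pieces[11] = 2

2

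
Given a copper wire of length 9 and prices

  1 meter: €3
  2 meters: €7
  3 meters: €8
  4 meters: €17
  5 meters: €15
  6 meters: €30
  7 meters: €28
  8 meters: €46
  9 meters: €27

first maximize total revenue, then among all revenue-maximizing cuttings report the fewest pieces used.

Build r[k] bottom-up: r[k] = max over allowed piece i of (p[i] + r[k−i]).
r[1] = 3
r[2] = max(3+3, 7+0) = 7
r[3] = max(3+7, 7+3, 8+0) = 10
r[4] = max(3+10, 7+7, 8+3, 17+0) = 17
r[5] = max(3+17, 7+10, 8+7, 17+3, 15+0) = 20
r[6] = max(3+20, 7+17, 8+10, 17+7, 15+3, 30+0) = 30
r[7] = max(3+30, 7+20, 8+17, …, 30+3, 28+0) = 33
r[8] = max(3+33, 7+30, 8+20, …, 28+3, 46+0) = 46
r[9] = max(3+46, 7+33, 8+30, …, 46+3, 27+0) = 49
Maximum revenue is €49.
Now minimize piece count subject to staying optimal: for each k, pieces[k] = 1 + min over i with p[i]+r[k−i]=r[k] of pieces[k−i].
pieces[6] = 1
pieces[7] = 2
pieces[8] = 1
pieces[9] = 2

2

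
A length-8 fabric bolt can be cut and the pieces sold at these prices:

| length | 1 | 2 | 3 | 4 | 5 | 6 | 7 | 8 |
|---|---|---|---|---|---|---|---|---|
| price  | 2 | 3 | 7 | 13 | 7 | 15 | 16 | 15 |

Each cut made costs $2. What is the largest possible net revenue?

Let v[k] be the best obtainable value from length k. For each k, try every first piece i and keep the best of price[i] + v[k−i] minus the 2 cut fee when i<k.
v[1] = 2
v[2] = max(2+2-2, 3+0) = 3
v[3] = max(2+3-2, 3+2-2, 7+0) = 7
v[4] = max(2+7-2, 3+3-2, 7+2-2, 13+0) = 13
v[5] = max(2+13-2, 3+7-2, 7+3-2, 13+2-2, 7+0) = 13
v[6] = max(2+13-2, 3+13-2, 7+7-2, 13+3-2, 7+2-2, 15+0) = 15
v[7] = max(2+15-2, 3+13-2, 7+13-2, …, 15+2-2, 16+0) = 18
v[8] = max(2+18-2, 3+15-2, 7+13-2, …, 16+2-2, 15+0) = 24
One optimal plan: pieces 4 + 4 (1 cut) → $26 − $2 = $24.

24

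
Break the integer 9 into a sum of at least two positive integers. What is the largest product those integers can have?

Fill m[k] for k=2..9: at each k try every first piece i and multiply by the better of (k−i) uncut or m[k−i].
m[2] = 1×max(1,0) = 1×1 = 1
m[3] = 1×max(2,1) = 1×2 = 2
m[4] = 2×max(2,1) = 2×2 = 4
m[5] = 2×max(3,2) = 2×3 = 6
m[6] = 3×max(3,2) = 3×3 = 9
m[7] = 2×max(5,6) = 2×6 = 12
m[8] = 2×max(6,9) = 2×9 = 18
m[9] = 3×max(6,9) = 3×9 = 27
One optimal split: 3 + 3 + 3; product 3×3×3 = 27.

27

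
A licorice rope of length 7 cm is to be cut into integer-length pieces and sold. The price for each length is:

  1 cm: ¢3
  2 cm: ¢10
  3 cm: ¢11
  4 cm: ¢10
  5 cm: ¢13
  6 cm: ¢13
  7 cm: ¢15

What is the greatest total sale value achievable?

33

Let v[k] be the best obtainable value from length k. For each k, try every first piece i and keep the best of price[i] + v[k−i].
v[1] = 3
v[2] = 10
v[3] = 13  (first piece 1, then v[2]=10)
v[4] = 20  (first piece 2, then v[2]=10)
v[5] = 23  (first piece 1, then v[4]=20)
v[6] = 30  (first piece 2, then v[4]=20)
v[7] = 33  (first piece 1, then v[6]=30)
One optimal cutting: 2 + 2 + 2 + 1 → ¢10 + ¢10 + ¢10 + ¢3 = ¢33.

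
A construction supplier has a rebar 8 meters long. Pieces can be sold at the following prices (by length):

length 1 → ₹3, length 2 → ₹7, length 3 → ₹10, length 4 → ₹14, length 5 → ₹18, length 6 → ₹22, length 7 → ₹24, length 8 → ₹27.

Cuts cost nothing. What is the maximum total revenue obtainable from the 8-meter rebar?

29

Build v[k] bottom-up: v[k] = max over allowed piece i of (p[i] + v[k−i]).
v[1] = 3
v[2] = 7
v[3] = 10  (first piece 1, then v[2]=7)
v[4] = 14  (first piece 2, then v[2]=7)
v[5] = 18
v[6] = 22
v[7] = 25  (first piece 1, then v[6]=22)
v[8] = 29  (first piece 2, then v[6]=22)
One optimal cutting: 6 + 2 → ₹22 + ₹7 = ₹29.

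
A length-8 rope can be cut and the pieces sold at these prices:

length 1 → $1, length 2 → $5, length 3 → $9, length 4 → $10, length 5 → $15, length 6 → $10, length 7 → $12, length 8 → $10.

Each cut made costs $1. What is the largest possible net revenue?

Let r[k] be the best obtainable value from length k. For each k, try every first piece i and keep the best of price[i] + r[k−i] minus the 1 cut fee when i<k.
r[1] = 1
r[2] = 5
r[3] = 9
r[4] = 10
r[5] = 15
r[6] = 17  (first piece 3, then r[3]=9)
r[7] = 19  (first piece 2, then r[5]=15)
r[8] = 23  (first piece 3, then r[5]=15)
One optimal plan: pieces 5 + 3 (1 cut) → $24 − $1 = $23.

23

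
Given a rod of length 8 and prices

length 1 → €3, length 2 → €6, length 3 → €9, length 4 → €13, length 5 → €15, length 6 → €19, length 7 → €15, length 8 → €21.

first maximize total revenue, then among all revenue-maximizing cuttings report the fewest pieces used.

2

Consider every possible first cut. r[k] is the best of p[i]+r[k−i] over all sellable i≤k.
r[1] = 3
r[2] = max(3+3, 6+0) = 6
r[3] = max(3+6, 6+3, 9+0) = 9
r[4] = max(3+9, 6+6, 9+3, 13+0) = 13
r[5] = max(3+13, 6+9, 9+6, 13+3, 15+0) = 16
r[6] = max(3+16, 6+13, 9+9, 13+6, 15+3, 19+0) = 19
r[7] = max(3+19, 6+16, 9+13, …, 19+3, 15+0) = 22
r[8] = max(3+22, 6+19, 9+16, …, 15+3, 21+0) = 26
Maximum revenue is €26.
Now minimize piece count subject to staying optimal: for each k, pieces[k] = 1 + min over i with p[i]+r[k−i]=r[k] of pieces[k−i].
pieces[5] = 2
pieces[6] = 1
pieces[7] = 2
pieces[8] = 2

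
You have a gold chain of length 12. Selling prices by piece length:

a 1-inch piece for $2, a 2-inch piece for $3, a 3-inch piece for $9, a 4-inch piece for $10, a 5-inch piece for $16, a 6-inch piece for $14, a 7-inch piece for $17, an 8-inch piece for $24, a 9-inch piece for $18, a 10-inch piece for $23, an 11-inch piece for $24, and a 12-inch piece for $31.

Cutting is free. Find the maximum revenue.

36

Let R[k] be the best obtainable value from length k. For each k, try every first piece i and keep the best of price[i] + R[k−i].
R[1] = 2
R[2] = max(2+2, 3+0) = 4
R[3] = max(2+4, 3+2, 9+0) = 9
R[4] = max(2+9, 3+4, 9+2, 10+0) = 11
R[5] = max(2+11, 3+9, 9+4, 10+2, 16+0) = 16
R[6] = max(2+16, 3+11, 9+9, 10+4, 16+2, 14+0) = 18
R[7] = max(2+18, 3+16, 9+11, …, 14+2, 17+0) = 20
R[8] = max(2+20, 3+18, 9+16, …, 17+2, 24+0) = 25
R[9] = max(2+25, 3+20, 9+18, …, 24+2, 18+0) = 27
R[10] = max(2+27, 3+25, 9+20, …, 18+2, 23+0) = 32
R[11] = max(2+32, 3+27, 9+25, …, 23+2, 24+0) = 34
R[12] = max(2+34, 3+32, 9+27, …, 24+2, 31+0) = 36
One optimal cutting: 5 + 5 + 1 + 1 → $16 + $16 + $2 + $2 = $36.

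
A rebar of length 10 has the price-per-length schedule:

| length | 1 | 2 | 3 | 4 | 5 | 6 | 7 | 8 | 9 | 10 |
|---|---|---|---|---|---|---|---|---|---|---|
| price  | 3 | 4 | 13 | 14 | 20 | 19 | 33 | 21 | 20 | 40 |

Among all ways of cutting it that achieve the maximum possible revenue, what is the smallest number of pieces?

2

Build r[k] bottom-up: r[k] = max over allowed piece i of (p[i] + r[k−i]).
r[1] = 3
r[2] = 6  (first piece 1, then r[1]=3)
r[3] = 13
r[4] = 16  (first piece 1, then r[3]=13)
r[5] = 20
r[6] = 26  (first piece 3, then r[3]=13)
r[7] = 33
r[8] = 36  (first piece 1, then r[7]=33)
r[9] = 39  (first piece 1, then r[8]=36)
r[10] = 46  (first piece 3, then r[7]=33)
Maximum revenue is ₹46.
Now minimize piece count subject to staying optimal: for each k, pieces[k] = 1 + min over i with p[i]+r[k−i]=r[k] of pieces[k−i].
pieces[7] = 1
pieces[8] = 2
pieces[9] = 3
pieces[10] = 2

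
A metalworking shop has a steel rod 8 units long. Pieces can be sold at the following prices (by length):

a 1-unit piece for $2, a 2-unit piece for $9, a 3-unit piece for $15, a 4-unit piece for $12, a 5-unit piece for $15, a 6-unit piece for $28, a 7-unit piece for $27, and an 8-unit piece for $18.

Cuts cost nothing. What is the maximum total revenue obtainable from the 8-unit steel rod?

Build r[k] bottom-up: r[k] = max over allowed piece i of (p[i] + r[k−i]).
r[1] = 2
r[2] = 9
r[3] = 15
r[4] = 18  (first piece 2, then r[2]=9)
r[5] = 24  (first piece 2, then r[3]=15)
r[6] = 30  (first piece 3, then r[3]=15)
r[7] = 33  (first piece 2, then r[5]=24)
r[8] = 39  (first piece 2, then r[6]=30)
One optimal cutting: 3 + 3 + 2 → $15 + $15 + $9 = $39.

39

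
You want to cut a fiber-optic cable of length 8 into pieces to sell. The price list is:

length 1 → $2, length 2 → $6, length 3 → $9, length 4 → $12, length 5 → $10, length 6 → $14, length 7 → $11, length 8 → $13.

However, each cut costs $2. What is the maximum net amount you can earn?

Build net[k] bottom-up: net[k] = max over allowed piece i of (p[i] + net[k−i]) − 2 per cut.
net[1] = 2
net[2] = 6
net[3] = 9
net[4] = 12
net[5] = 13  (first piece 2, then net[3]=9)
net[6] = 16  (first piece 2, then net[4]=12)
net[7] = 19  (first piece 3, then net[4]=12)
net[8] = 22  (first piece 4, then net[4]=12)
One optimal plan: pieces 4 + 4 (1 cut) → $24 − $2 = $22.

22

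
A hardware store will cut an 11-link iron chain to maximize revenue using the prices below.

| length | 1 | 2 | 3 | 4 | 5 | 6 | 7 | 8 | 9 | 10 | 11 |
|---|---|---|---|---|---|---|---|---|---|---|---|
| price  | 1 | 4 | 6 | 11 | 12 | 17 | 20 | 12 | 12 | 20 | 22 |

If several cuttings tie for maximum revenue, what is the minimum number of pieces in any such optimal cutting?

2

Let r[k] be the best obtainable value from length k. For each k, try every first piece i and keep the best of price[i] + r[k−i].
r[1] = 1
r[2] = 4
r[3] = 6
r[4] = 11
r[5] = 12  (first piece 1, then r[4]=11)
r[6] = 17
r[7] = 20
r[8] = 22  (first piece 4, then r[4]=11)
r[9] = 24  (first piece 2, then r[7]=20)
r[10] = 28  (first piece 4, then r[6]=17)
r[11] = 31  (first piece 4, then r[7]=20)
Maximum revenue is $31.
Now minimize piece count subject to staying optimal: for each k, pieces[k] = 1 + min over i with p[i]+r[k−i]=r[k] of pieces[k−i].
pieces[8] = 2
pieces[9] = 2
pieces[10] = 2
pieces[11] = 2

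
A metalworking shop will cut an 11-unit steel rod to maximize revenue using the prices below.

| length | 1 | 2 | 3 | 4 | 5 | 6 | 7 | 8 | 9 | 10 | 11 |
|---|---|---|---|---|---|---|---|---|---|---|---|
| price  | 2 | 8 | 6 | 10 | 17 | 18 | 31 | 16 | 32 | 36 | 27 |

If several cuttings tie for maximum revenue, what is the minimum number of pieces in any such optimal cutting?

3

Consider every possible first cut. r[k] is the best of p[i]+r[k−i] over all sellable i≤k.
r[1] = 2
r[2] = max(2+2, 8+0) = 8
r[3] = max(2+8, 8+2, 6+0) = 10
r[4] = max(2+10, 8+8, 6+2, 10+0) = 16
r[5] = max(2+16, 8+10, 6+8, 10+2, 17+0) = 18
r[6] = max(2+18, 8+16, 6+10, 10+8, 17+2, 18+0) = 24
r[7] = max(2+24, 8+18, 6+16, …, 18+2, 31+0) = 31
r[8] = max(2+31, 8+24, 6+18, …, 31+2, 16+0) = 33
r[9] = max(2+33, 8+31, 6+24, …, 16+2, 32+0) = 39
r[10] = max(2+39, 8+33, 6+31, …, 32+2, 36+0) = 41
r[11] = max(2+41, 8+39, 6+33, …, 36+2, 27+0) = 47
Maximum revenue is $47.
Now minimize piece count subject to staying optimal: for each k, pieces[k] = 1 + min over i with p[i]+r[k−i]=r[k] of pieces[k−i].
pieces[8] = 2
pieces[9] = 2
pieces[10] = 3
pieces[11] = 3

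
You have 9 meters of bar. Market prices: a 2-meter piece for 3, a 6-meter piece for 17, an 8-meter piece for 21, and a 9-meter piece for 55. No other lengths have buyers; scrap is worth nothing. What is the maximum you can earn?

Let r[k] be the best obtainable value from length k. For each k, try every first piece i and keep the best of price[i] + r[k−i].
r[1] = 0
r[2] = 3
r[3] = 3
r[4] = 6  (first piece 2, then r[2]=3)
r[5] = 6
r[6] = 17
r[7] = 17
r[8] = 21
r[9] = 55
One optimal cutting: 9 → 55.

55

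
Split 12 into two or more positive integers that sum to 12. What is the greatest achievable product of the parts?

Fill m[k] for k=2..12: at each k try every first piece i and multiply by the better of (k−i) uncut or m[k−i].
m[2] = 1·max(1,0) = 1·1 = 1
m[3] = 1·max(2,1) = 1·2 = 2
m[4] = 2·max(2,1) = 2·2 = 4
m[5] = 2·max(3,2) = 2·3 = 6
m[6] = 3·max(3,2) = 3·3 = 9
m[7] = 2·max(5,6) = 2·6 = 12
m[8] = 2·max(6,9) = 2·9 = 18
m[9] = 3·max(6,9) = 3·9 = 27
m[10] = 2·max(8,18) = 2·18 = 36
m[11] = 2·max(9,27) = 2·27 = 54
m[12] = 3·max(9,27) = 3·27 = 81
One optimal split: 3 + 3 + 3 + 3; product 3·3·3·3 = 81.

81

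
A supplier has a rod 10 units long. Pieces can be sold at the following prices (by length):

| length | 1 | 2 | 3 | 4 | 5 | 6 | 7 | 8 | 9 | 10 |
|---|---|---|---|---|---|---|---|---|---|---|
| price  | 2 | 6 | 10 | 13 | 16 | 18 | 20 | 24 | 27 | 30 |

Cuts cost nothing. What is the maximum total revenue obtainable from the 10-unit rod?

33

Consider every possible first cut. v[k] is the best of p[i]+v[k−i] over all sellable i≤k.
v[1] = 2
v[2] = max(2+2, 6+0) = 6
v[3] = max(2+6, 6+2, 10+0) = 10
v[4] = max(2+10, 6+6, 10+2, 13+0) = 13
v[5] = max(2+13, 6+10, 10+6, 13+2, 16+0) = 16
v[6] = max(2+16, 6+13, 10+10, 13+6, 16+2, 18+0) = 20
v[7] = max(2+20, 6+16, 10+13, …, 18+2, 20+0) = 23
v[8] = max(2+23, 6+20, 10+16, …, 20+2, 24+0) = 26
v[9] = max(2+26, 6+23, 10+20, …, 24+2, 27+0) = 30
v[10] = max(2+30, 6+26, 10+23, …, 27+2, 30+0) = 33
One optimal cutting: 4 + 3 + 3 → €13 + €10 + €10 = €33.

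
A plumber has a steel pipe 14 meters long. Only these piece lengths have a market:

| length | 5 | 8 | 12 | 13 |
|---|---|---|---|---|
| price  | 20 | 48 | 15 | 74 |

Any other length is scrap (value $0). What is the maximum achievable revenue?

Consider every possible first cut. r[k] is the best of p[i]+r[k−i] over all sellable i≤k.
r[1] = 0
r[2] = 0
r[3] = 0
r[4] = 0
r[5] = 20
r[6] = 20
r[7] = 20
r[8] = 48
r[9] = 48
r[10] = 48
r[11] = 48
r[12] = 48
r[13] = 74
r[14] = 74
One optimal cutting: pieces 13 with 1 meter of scrap → $74.

74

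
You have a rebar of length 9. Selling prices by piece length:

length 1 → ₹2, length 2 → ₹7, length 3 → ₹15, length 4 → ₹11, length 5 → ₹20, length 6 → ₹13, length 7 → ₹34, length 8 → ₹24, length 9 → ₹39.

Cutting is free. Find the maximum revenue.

45

Consider every possible first cut. R[k] is the best of p[i]+R[k−i] over all sellable i≤k.
R[1] = 2
R[2] = 7
R[3] = 15
R[4] = 17  (first piece 1, then R[3]=15)
R[5] = 22  (first piece 2, then R[3]=15)
R[6] = 30  (first piece 3, then R[3]=15)
R[7] = 34
R[8] = 37  (first piece 2, then R[6]=30)
R[9] = 45  (first piece 3, then R[6]=30)
One optimal cutting: 3 + 3 + 3 → ₹15 + ₹15 + ₹15 = ₹45.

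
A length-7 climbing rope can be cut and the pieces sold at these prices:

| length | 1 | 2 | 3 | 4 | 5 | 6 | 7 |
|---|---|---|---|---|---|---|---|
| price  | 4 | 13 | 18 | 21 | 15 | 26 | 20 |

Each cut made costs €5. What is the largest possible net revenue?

34

Consider every possible first cut. r[k] is the best of p[i]+r[k−i] over all sellable i≤k, charging 5 whenever i<k.
r[1] = 4
r[2] = max(4+4-5, 13+0) = 13
r[3] = max(4+13-5, 13+4-5, 18+0) = 18
r[4] = max(4+18-5, 13+13-5, 18+4-5, 21+0) = 21
r[5] = max(4+21-5, 13+18-5, 18+13-5, 21+4-5, 15+0) = 26
r[6] = max(4+26-5, 13+21-5, 18+18-5, 21+13-5, 15+4-5, 26+0) = 31
r[7] = max(4+31-5, 13+26-5, 18+21-5, …, 26+4-5, 20+0) = 34
One optimal plan: pieces 3 + 2 + 2 (2 cuts) → €44 − €10 = €34.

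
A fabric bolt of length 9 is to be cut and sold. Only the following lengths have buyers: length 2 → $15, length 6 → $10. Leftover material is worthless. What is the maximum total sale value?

Let best[k] be the best obtainable value from length k. For each k, try every first piece i and keep the best of price[i] + best[k−i].
best[1] = 0
best[2] = 15
best[3] = 15
best[4] = 30  (first piece 2, then best[2]=15)
best[5] = 30
best[6] = 45  (first piece 2, then best[4]=30)
best[7] = 45
best[8] = 60  (first piece 2, then best[6]=45)
best[9] = 60
One optimal cutting: pieces 2 + 2 + 2 + 2 with 1 yard of scrap → $60.

60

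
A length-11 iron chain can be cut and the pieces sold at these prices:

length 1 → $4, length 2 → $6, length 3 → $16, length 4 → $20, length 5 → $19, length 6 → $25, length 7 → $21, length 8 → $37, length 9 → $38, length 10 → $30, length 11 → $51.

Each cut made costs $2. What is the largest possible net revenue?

52

Build net[k] bottom-up: net[k] = max over allowed piece i of (p[i] + net[k−i]) − 2 per cut.
net[1] = 4
net[2] = max(4+4-2, 6+0) = 6
net[3] = max(4+6-2, 6+4-2, 16+0) = 16
net[4] = max(4+16-2, 6+6-2, 16+4-2, 20+0) = 20
net[5] = max(4+20-2, 6+16-2, 16+6-2, 20+4-2, 19+0) = 22
net[6] = max(4+22-2, 6+20-2, 16+16-2, 20+6-2, 19+4-2, 25+0) = 30
net[7] = max(4+30-2, 6+22-2, 16+20-2, …, 25+4-2, 21+0) = 34
net[8] = max(4+34-2, 6+30-2, 16+22-2, …, 21+4-2, 37+0) = 38
net[9] = max(4+38-2, 6+34-2, 16+30-2, …, 37+4-2, 38+0) = 44
net[10] = max(4+44-2, 6+38-2, 16+34-2, …, 38+4-2, 30+0) = 48
net[11] = max(4+48-2, 6+44-2, 16+38-2, …, 30+4-2, 51+0) = 52
One optimal plan: pieces 4 + 4 + 3 (2 cuts) → $56 − $4 = $52.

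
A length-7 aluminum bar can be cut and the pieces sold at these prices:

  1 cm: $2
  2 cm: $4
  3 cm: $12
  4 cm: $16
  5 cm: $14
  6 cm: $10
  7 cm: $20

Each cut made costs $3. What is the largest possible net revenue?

25

Let net[k] be the best obtainable value from length k. For each k, try every first piece i and keep the best of price[i] + net[k−i] minus the 3 cut fee when i<k.
net[1] = 2
net[2] = max(2+2-3, 4+0) = 4
net[3] = max(2+4-3, 4+2-3, 12+0) = 12
net[4] = max(2+12-3, 4+4-3, 12+2-3, 16+0) = 16
net[5] = max(2+16-3, 4+12-3, 12+4-3, 16+2-3, 14+0) = 15
net[6] = max(2+15-3, 4+16-3, 12+12-3, 16+4-3, 14+2-3, 10+0) = 21
net[7] = max(2+21-3, 4+15-3, 12+16-3, …, 10+2-3, 20+0) = 25
One optimal plan: pieces 4 + 3 (1 cut) → $28 − $3 = $25.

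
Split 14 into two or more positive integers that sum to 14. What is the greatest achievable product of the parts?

Define f[k] = max over 1≤i<k of i · max(k−i, f[k−i]); the inner max lets the remainder stay uncut if that's better.
f[2] = 1·max(1,0) = 1·1 = 1
f[3] = 1·max(2,1) = 1·2 = 2
f[4] = 2·max(2,1) = 2·2 = 4
f[5] = 2·max(3,2) = 2·3 = 6
f[6] = 3·max(3,2) = 3·3 = 9
f[7] = 2·max(5,6) = 2·6 = 12
f[8] = 2·max(6,9) = 2·9 = 18
f[9] = 3·max(6,9) = 3·9 = 27
f[10] = 2·max(8,18) = 2·18 = 36
f[11] = 2·max(9,27) = 2·27 = 54
f[12] = 3·max(9,27) = 3·27 = 81
f[13] = 2·max(11,54) = 2·54 = 108
f[14] = 2·max(12,81) = 2·81 = 162
One optimal split: 3 + 3 + 3 + 3 + 2; product 3·3·3·3·2 = 162.

162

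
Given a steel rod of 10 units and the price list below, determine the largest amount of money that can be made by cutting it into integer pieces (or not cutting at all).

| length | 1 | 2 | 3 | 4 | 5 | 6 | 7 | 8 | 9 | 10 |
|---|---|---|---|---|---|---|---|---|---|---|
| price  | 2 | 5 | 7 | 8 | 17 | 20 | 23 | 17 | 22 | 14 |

34

Let v[k] be the best obtainable value from length k. For each k, try every first piece i and keep the best of price[i] + v[k−i].
v[1] = 2
v[2] = max(2+2, 5+0) = 5
v[3] = max(2+5, 5+2, 7+0) = 7
v[4] = max(2+7, 5+5, 7+2, 8+0) = 10
v[5] = max(2+10, 5+7, 7+5, 8+2, 17+0) = 17
v[6] = max(2+17, 5+10, 7+7, 8+5, 17+2, 20+0) = 20
v[7] = max(2+20, 5+17, 7+10, …, 20+2, 23+0) = 23
v[8] = max(2+23, 5+20, 7+17, …, 23+2, 17+0) = 25
v[9] = max(2+25, 5+23, 7+20, …, 17+2, 22+0) = 28
v[10] = max(2+28, 5+25, 7+23, …, 22+2, 14+0) = 34
One optimal cutting: 5 + 5 → $17 + $17 = $34.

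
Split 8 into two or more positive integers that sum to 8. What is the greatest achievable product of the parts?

Define m[k] = max over 1≤i<k of i · max(k−i, m[k−i]); the inner max lets the remainder stay uncut if that's better.
m[2] = 1·max(1,0) = 1·1 = 1
m[3] = max(1·2, 2·1) = 2
m[4] = max(1·3, 2·2, 3·1) = 4
m[5] = max(1·4, 2·3, 3·2, 4·1) = 6
m[6] = max(1·6, 2·4, 3·3, 4·2, 5·1) = 9
m[7] = max(1·9, 2·6, 3·4, 4·3, 5·2, 6·1) = 12
m[8] = max(1·12, 2·9, 3·6, …, 6·2, 7·1) = 18
One optimal split: 3 + 3 + 2; product 3·3·2 = 18.

18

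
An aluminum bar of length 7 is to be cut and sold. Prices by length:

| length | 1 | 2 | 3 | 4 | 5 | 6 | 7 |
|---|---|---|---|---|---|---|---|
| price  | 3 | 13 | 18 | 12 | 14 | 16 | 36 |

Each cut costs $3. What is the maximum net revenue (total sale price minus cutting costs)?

38

Let r[k] be the best obtainable value from length k. For each k, try every first piece i and keep the best of price[i] + r[k−i] minus the 3 cut fee when i<k.
r[1] = 3
r[2] = 13
r[3] = 18
r[4] = 23  (first piece 2, then r[2]=13)
r[5] = 28  (first piece 2, then r[3]=18)
r[6] = 33  (first piece 2, then r[4]=23)
r[7] = 38  (first piece 2, then r[5]=28)
One optimal plan: pieces 3 + 2 + 2 (2 cuts) → $44 − $6 = $38.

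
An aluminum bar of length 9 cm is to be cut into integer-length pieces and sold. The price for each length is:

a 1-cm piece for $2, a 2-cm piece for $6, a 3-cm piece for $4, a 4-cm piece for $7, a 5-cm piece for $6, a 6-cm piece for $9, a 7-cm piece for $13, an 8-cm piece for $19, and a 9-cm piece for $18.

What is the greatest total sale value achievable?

Consider every possible first cut. r[k] is the best of p[i]+r[k−i] over all sellable i≤k.
r[1] = 2
r[2] = max(2+2, 6+0) = 6
r[3] = max(2+6, 6+2, 4+0) = 8
r[4] = max(2+8, 6+6, 4+2, 7+0) = 12
r[5] = max(2+12, 6+8, 4+6, 7+2, 6+0) = 14
r[6] = max(2+14, 6+12, 4+8, 7+6, 6+2, 9+0) = 18
r[7] = max(2+18, 6+14, 4+12, …, 9+2, 13+0) = 20
r[8] = max(2+20, 6+18, 4+14, …, 13+2, 19+0) = 24
r[9] = max(2+24, 6+20, 4+18, …, 19+2, 18+0) = 26
One optimal cutting: 2 + 2 + 2 + 2 + 1 → $6 + $6 + $6 + $6 + $2 = $26.

26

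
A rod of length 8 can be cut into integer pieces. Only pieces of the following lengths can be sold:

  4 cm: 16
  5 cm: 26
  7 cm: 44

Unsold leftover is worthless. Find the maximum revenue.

Build best[k] bottom-up: best[k] = max over allowed piece i of (p[i] + best[k−i]).
best[1] = 0
best[2] = 0
best[3] = 0
best[4] = 16
best[5] = 26
best[6] = 26
best[7] = 44
best[8] = 44
One optimal cutting: pieces 7 with 1 cm of scrap → 44.

44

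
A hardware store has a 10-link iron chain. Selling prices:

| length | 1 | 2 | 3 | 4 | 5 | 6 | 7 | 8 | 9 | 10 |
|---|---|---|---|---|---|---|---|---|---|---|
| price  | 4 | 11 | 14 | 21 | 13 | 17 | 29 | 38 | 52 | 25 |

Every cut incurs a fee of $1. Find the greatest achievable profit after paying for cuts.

Build net[k] bottom-up: net[k] = max over allowed piece i of (p[i] + net[k−i]) − 1 per cut.
net[1] = 4
net[2] = 11
net[3] = 14  (first piece 1, then net[2]=11)
net[4] = 21  (first piece 2, then net[2]=11)
net[5] = 24  (first piece 1, then net[4]=21)
net[6] = 31  (first piece 2, then net[4]=21)
net[7] = 34  (first piece 1, then net[6]=31)
net[8] = 41  (first piece 2, then net[6]=31)
net[9] = 52
net[10] = 55  (first piece 1, then net[9]=52)
One optimal plan: pieces 9 + 1 (1 cut) → $56 − $1 = $55.

55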